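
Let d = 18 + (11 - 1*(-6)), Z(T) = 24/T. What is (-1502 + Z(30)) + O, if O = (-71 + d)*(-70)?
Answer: 5094/5 ≈ 1018.8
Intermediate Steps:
d = 35 (d = 18 + (11 + 6) = 18 + 17 = 35)
O = 2520 (O = (-71 + 35)*(-70) = -36*(-70) = 2520)
(-1502 + Z(30)) + O = (-1502 + 24/30) + 2520 = (-1502 + 24*(1/30)) + 2520 = (-1502 + ⅘) + 2520 = -7506/5 + 2520 = 5094/5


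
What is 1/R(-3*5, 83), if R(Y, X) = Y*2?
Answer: -1/30 ≈ -0.033333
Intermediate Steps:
R(Y, X) = 2*Y
1/R(-3*5, 83) = 1/(2*(-3*5)) = 1/(2*(-15)) = 1/(-30) = -1/30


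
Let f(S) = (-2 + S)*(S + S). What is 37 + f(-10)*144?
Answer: 34597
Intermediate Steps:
f(S) = 2*S*(-2 + S) (f(S) = (-2 + S)*(2*S) = 2*S*(-2 + S))
37 + f(-10)*144 = 37 + (2*(-10)*(-2 - 10))*144 = 37 + (2*(-10)*(-12))*144 = 37 + 240*144 = 37 + 34560 = 34597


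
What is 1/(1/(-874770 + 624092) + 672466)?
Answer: 250678/168572431947 ≈ 1.4871e-6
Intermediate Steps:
1/(1/(-874770 + 624092) + 672466) = 1/(1/(-250678) + 672466) = 1/(-1/250678 + 672466) = 1/(168572431947/250678) = 250678/168572431947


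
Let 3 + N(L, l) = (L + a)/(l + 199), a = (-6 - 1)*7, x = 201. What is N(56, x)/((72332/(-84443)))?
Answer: 100740499/28932800 ≈ 3.4819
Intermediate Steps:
a = -49 (a = -7*7 = -49)
N(L, l) = -3 + (-49 + L)/(199 + l) (N(L, l) = -3 + (L - 49)/(l + 199) = -3 + (-49 + L)/(199 + l))
N(56, x)/((72332/(-84443))) = ((-646 + 56 - 3*201)/(199 + 201))/((72332/(-84443))) = ((-646 + 56 - 603)/400)/((72332*(-1/84443))) = ((1/400)*(-1193))/(-72332/84443) = -1193/400*(-84443/72332) = 100740499/28932800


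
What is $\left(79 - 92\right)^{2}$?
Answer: $169$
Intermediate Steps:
$\left(79 - 92\right)^{2} = \left(-13\right)^{2} = 169$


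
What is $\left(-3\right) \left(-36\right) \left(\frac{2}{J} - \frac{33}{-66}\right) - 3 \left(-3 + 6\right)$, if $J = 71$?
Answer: $\frac{3411}{71} \approx 48.042$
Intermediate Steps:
$\left(-3\right) \left(-36\right) \left(\frac{2}{J} - \frac{33}{-66}\right) - 3 \left(-3 + 6\right) = \left(-3\right) \left(-36\right) \left(\frac{2}{71} - \frac{33}{-66}\right) - 3 \left(-3 + 6\right) = 108 \left(2 \cdot \frac{1}{71} - - \frac{1}{2}\right) - 9 = 108 \left(\frac{2}{71} + \frac{1}{2}\right) - 9 = 108 \cdot \frac{75}{142} - 9 = \frac{4050}{71} - 9 = \frac{3411}{71}$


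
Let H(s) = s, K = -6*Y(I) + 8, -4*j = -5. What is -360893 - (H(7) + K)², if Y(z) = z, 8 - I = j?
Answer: -1446173/4 ≈ -3.6154e+5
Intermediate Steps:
j = 5/4 (j = -¼*(-5) = 5/4 ≈ 1.2500)
I = 27/4 (I = 8 - 1*5/4 = 8 - 5/4 = 27/4 ≈ 6.7500)
K = -65/2 (K = -6*27/4 + 8 = -81/2 + 8 = -65/2 ≈ -32.500)
-360893 - (H(7) + K)² = -360893 - (7 - 65/2)² = -360893 - (-51/2)² = -360893 - 1*2601/4 = -360893 - 2601/4 = -1446173/4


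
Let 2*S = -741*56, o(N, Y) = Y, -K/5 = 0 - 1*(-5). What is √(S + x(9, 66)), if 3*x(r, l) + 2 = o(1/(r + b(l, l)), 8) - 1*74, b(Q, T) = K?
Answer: 2*I*√46734/3 ≈ 144.12*I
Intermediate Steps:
K = -25 (K = -5*(0 - 1*(-5)) = -5*(0 + 5) = -5*5 = -25)
b(Q, T) = -25
x(r, l) = -68/3 (x(r, l) = -⅔ + (8 - 1*74)/3 = -⅔ + (8 - 74)/3 = -⅔ + (⅓)*(-66) = -⅔ - 22 = -68/3)
S = -20748 (S = (-741*56)/2 = (½)*(-41496) = -20748)
√(S + x(9, 66)) = √(-20748 - 68/3) = √(-62312/3) = 2*I*√46734/3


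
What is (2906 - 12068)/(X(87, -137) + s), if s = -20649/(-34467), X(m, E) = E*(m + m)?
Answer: 105262218/273867899 ≈ 0.38435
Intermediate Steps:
X(m, E) = 2*E*m (X(m, E) = E*(2*m) = 2*E*m)
s = 6883/11489 (s = -20649*(-1/34467) = 6883/11489 ≈ 0.59909)
(2906 - 12068)/(X(87, -137) + s) = (2906 - 12068)/(2*(-137)*87 + 6883/11489) = -9162/(-23838 + 6883/11489) = -9162/(-273867899/11489) = -9162*(-11489/273867899) = 105262218/273867899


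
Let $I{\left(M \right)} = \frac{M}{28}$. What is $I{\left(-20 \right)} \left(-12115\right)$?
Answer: $\frac{60575}{7} \approx 8653.6$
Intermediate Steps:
$I{\left(M \right)} = \frac{M}{28}$ ($I{\left(M \right)} = M \frac{1}{28} = \frac{M}{28}$)
$I{\left(-20 \right)} \left(-12115\right) = \frac{1}{28} \left(-20\right) \left(-12115\right) = \left(- \frac{5}{7}\right) \left(-12115\right) = \frac{60575}{7}$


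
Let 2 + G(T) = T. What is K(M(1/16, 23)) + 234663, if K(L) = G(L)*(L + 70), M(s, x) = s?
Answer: 60038977/256 ≈ 2.3453e+5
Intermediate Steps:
G(T) = -2 + T
K(L) = (-2 + L)*(70 + L) (K(L) = (-2 + L)*(L + 70) = (-2 + L)*(70 + L))
K(M(1/16, 23)) + 234663 = (-2 + 1/16)*(70 + 1/16) + 234663 = -31/16*1121/16 + 234663 = -34751/256 + 234663 = 60038977/256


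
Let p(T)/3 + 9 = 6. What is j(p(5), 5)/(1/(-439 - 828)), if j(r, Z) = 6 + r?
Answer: 3801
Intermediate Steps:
p(T) = -9 (p(T) = -27 + 3*6 = -27 + 18 = -9)
j(p(5), 5)/(1/(-439 - 828)) = (6 - 9)/(1/(-439 - 828)) = -3/(1/(-1267)) = -3/(-1/1267) = -3*(-1267) = 3801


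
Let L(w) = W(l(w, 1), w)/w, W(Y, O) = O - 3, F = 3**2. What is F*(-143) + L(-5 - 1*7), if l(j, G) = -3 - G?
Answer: -5143/4 ≈ -1285.8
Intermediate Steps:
F = 9
W(Y, O) = -3 + O
L(w) = (-3 + w)/w
F*(-143) + L(-5 - 1*7) = 9*(-143) + (-3 + (-5 - 1*7))/(-5 - 1*7) = -1287 + (-3 + (-5 - 7))/(-5 - 7) = -1287 + (-3 - 12)/(-12) = -1287 - 1/12*(-15) = -1287 + 5/4 = -5143/4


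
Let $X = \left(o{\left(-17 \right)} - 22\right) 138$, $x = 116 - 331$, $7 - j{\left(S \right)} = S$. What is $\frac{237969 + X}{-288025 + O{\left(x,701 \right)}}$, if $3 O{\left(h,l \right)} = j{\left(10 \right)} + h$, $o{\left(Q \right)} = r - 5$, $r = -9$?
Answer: $- \frac{699003}{864293} \approx -0.80876$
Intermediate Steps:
$j{\left(S \right)} = 7 - S$
$o{\left(Q \right)} = -14$ ($o{\left(Q \right)} = -9 - 5 = -14$)
$x = -215$ ($x = 116 - 331 = -215$)
$O{\left(h,l \right)} = -1 + \frac{h}{3}$ ($O{\left(h,l \right)} = \frac{\left(7 - 10\right) + h}{3} = \frac{-3 + h}{3} = -1 + \frac{h}{3}$)
$X = -4968$ ($X = \left(-14 - 22\right) 138 = \left(-36\right) 138 = -4968$)
$\frac{237969 + X}{-288025 + O{\left(x,701 \right)}} = \frac{237969 - 4968}{-288025 + \left(-1 + \frac{1}{3} \left(-215\right)\right)} = \frac{233001}{-288025 - \frac{218}{3}} = \frac{233001}{- \frac{864293}{3}} = 233001 \left(- \frac{3}{864293}\right) = - \frac{699003}{864293}$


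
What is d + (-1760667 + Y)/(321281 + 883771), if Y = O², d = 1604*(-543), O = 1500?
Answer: -349855353737/401684 ≈ -8.7097e+5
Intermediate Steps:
d = -870972
Y = 2250000 (Y = 1500² = 2250000)
d + (-1760667 + Y)/(321281 + 883771) = -870972 + (-1760667 + 2250000)/(321281 + 883771) = -870972 + 489333/1205052 = -870972 + 489333*(1/1205052) = -870972 + 163111/401684 = -349855353737/401684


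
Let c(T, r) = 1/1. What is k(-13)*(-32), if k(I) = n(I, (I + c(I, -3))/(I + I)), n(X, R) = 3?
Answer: -96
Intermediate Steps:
c(T, r) = 1
k(I) = 3
k(-13)*(-32) = 3*(-32) = -96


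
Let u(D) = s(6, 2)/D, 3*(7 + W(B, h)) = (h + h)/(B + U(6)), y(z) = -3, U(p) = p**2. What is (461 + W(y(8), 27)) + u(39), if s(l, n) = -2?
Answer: 194978/429 ≈ 454.49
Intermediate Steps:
W(B, h) = -7 + 2*h/(3*(36 + B)) (W(B, h) = -7 + ((h + h)/(B + 6**2))/3 = -7 + ((2*h)/(B + 36))/3 = -7 + ((2*h)/(36 + B))/3 = -7 + (2*h/(36 + B))/3 = -7 + 2*h/(3*(36 + B)))
u(D) = -2/D
(461 + W(y(8), 27)) + u(39) = (461 + (-756 - 21*(-3) + 2*27)/(3*(36 - 3))) - 2/39 = (461 + (1/3)*(-756 + 63 + 54)/33) - 2*1/39 = (461 + (1/3)*(1/33)*(-639)) - 2/39 = (461 - 71/11) - 2/39 = 5000/11 - 2/39 = 194978/429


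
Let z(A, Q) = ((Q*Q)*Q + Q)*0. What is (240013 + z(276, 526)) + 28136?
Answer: 268149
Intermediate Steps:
z(A, Q) = 0 (z(A, Q) = (Q²*Q + Q)*0 = (Q³ + Q)*0 = (Q + Q³)*0 = 0)
(240013 + z(276, 526)) + 28136 = (240013 + 0) + 28136 = 240013 + 28136 = 268149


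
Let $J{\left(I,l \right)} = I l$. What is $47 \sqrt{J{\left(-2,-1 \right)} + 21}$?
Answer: $47 \sqrt{23} \approx 225.4$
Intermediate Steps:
$47 \sqrt{J{\left(-2,-1 \right)} + 21} = 47 \sqrt{\left(-2\right) \left(-1\right) + 21} = 47 \sqrt{2 + 21} = 47 \sqrt{23}$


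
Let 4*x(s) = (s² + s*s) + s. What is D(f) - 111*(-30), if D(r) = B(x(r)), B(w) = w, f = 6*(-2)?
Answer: 3399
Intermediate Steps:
x(s) = s²/2 + s/4 (x(s) = ((s² + s*s) + s)/4 = ((s² + s²) + s)/4 = (2*s² + s)/4 = (s + 2*s²)/4 = s²/2 + s/4)
f = -12
D(r) = r*(1 + 2*r)/4
D(f) - 111*(-30) = (¼)*(-12)*(1 + 2*(-12)) - 111*(-30) = (¼)*(-12)*(1 - 24) + 3330 = (¼)*(-12)*(-23) + 3330 = 69 + 3330 = 3399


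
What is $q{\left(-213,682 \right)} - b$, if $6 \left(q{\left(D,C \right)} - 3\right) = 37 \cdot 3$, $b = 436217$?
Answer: $- \frac{872391}{2} \approx -4.362 \cdot 10^{5}$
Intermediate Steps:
$q{\left(D,C \right)} = \frac{43}{2}$ ($q{\left(D,C \right)} = 3 + \frac{37 \cdot 3}{6} = 3 + \frac{1}{6} \cdot 111 = 3 + \frac{37}{2} = \frac{43}{2}$)
$q{\left(-213,682 \right)} - b = \frac{43}{2} - 436217 = - \frac{872391}{2}$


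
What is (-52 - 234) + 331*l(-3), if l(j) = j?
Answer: -1279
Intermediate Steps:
(-52 - 234) + 331*l(-3) = (-52 - 234) + 331*(-3) = -286 - 993 = -1279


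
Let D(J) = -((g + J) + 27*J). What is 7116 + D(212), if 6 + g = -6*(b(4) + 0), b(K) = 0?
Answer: 1186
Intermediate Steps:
g = -6 (g = -6 - 6*(0 + 0) = -6 - 6*0 = -6 + 0 = -6)
D(J) = 6 - 28*J (D(J) = -((-6 + J) + 27*J) = -(-6 + 28*J) = 6 - 28*J)
7116 + D(212) = 7116 + (6 - 28*212) = 7116 + (6 - 5936) = 7116 - 5930 = 1186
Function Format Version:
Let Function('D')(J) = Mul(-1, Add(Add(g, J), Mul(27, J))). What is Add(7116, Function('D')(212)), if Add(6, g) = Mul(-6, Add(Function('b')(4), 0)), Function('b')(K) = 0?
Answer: 1186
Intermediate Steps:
g = -6 (g = Add(-6, Mul(-6, Add(0, 0))) = Add(-6, Mul(-6, 0)) = Add(-6, 0) = -6)
Function('D')(J) = Add(6, Mul(-28, J)) (Function('D')(J) = Mul(-1, Add(Add(-6, J), Mul(27, J))) = Mul(-1, Add(-6, Mul(28, J))) = Add(6, Mul(-28, J)))
Add(7116, Function('D')(212)) = Add(7116, Add(6, Mul(-28, 212))) = Add(7116, Add(6, -5936)) = Add(7116, -5930) = 1186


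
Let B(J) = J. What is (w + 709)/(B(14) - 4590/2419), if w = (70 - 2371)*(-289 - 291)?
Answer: 3230064091/29276 ≈ 1.1033e+5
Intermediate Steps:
w = 1334580 (w = -2301*(-580) = 1334580)
(w + 709)/(B(14) - 4590/2419) = (1334580 + 709)/(14 - 4590/2419) = 1335289/(14 - 4590*1/2419) = 1335289/(14 - 4590/2419) = 1335289/(29276/2419) = 1335289*(2419/29276) = 3230064091/29276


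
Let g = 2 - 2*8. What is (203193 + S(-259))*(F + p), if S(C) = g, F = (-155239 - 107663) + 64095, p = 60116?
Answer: -28179098689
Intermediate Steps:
g = -14 (g = 2 - 16 = -14)
F = -198807 (F = -262902 + 64095 = -198807)
S(C) = -14
(203193 + S(-259))*(F + p) = (203193 - 14)*(-198807 + 60116) = 203179*(-138691) = -28179098689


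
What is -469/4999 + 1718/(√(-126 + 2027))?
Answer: -469/4999 + 1718*√1901/1901 ≈ 39.309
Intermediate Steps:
-469/4999 + 1718/(√(-126 + 2027)) = -469*1/4999 + 1718/(√1901) = -469/4999 + 1718*(√1901/1901) = -469/4999 + 1718*√1901/1901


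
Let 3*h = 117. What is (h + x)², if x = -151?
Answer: 12544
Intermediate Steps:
h = 39 (h = (⅓)*117 = 39)
(h + x)² = (39 - 151)² = (-112)² = 12544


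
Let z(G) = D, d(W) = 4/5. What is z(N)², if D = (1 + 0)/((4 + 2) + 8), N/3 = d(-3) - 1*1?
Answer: 1/196 ≈ 0.0051020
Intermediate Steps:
d(W) = ⅘ (d(W) = 4*(⅕) = ⅘)
N = -⅗ (N = 3*(⅘ - 1*1) = 3*(⅘ - 1) = 3*(-⅕) = -⅗ ≈ -0.60000)
D = 1/14 (D = 1/(6 + 8) = 1/14 ≈ 0.071429)
z(G) = 1/14
z(N)² = (1/14)² = 1/196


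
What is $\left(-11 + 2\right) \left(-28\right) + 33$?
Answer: $285$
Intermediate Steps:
$\left(-11 + 2\right) \left(-28\right) + 33 = \left(-9\right) \left(-28\right) + 33 = 252 + 33 = 285$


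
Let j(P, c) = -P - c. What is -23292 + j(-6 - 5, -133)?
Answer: -23148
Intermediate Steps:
-23292 + j(-6 - 5, -133) = -23292 + (-(-6 - 5) - 1*(-133)) = -23292 + (-1*(-11) + 133) = -23292 + (11 + 133) = -23292 + 144 = -23148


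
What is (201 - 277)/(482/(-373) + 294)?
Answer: -7087/27295 ≈ -0.25964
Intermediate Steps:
(201 - 277)/(482/(-373) + 294) = -76/(482*(-1/373) + 294) = -76/(-482/373 + 294) = -76/109180/373 = -76*373/109180 = -7087/27295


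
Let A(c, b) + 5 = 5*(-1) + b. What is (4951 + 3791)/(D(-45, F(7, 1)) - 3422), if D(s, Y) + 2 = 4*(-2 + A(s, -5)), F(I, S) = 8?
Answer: -1457/582 ≈ -2.5034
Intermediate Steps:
A(c, b) = -10 + b (A(c, b) = -5 + (5*(-1) + b) = -5 + (-5 + b) = -10 + b)
D(s, Y) = -70 (D(s, Y) = -2 + 4*(-2 + (-10 - 5)) = -2 + 4*(-2 - 15) = -2 + 4*(-17) = -2 - 68 = -70)
(4951 + 3791)/(D(-45, F(7, 1)) - 3422) = (4951 + 3791)/(-70 - 3422) = 8742/(-3492) = 8742*(-1/3492) = -1457/582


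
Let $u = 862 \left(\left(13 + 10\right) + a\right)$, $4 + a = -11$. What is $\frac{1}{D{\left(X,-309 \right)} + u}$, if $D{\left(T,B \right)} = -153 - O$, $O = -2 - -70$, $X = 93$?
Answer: $\frac{1}{6675} \approx 0.00014981$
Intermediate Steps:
$a = -15$ ($a = -4 - 11 = -15$)
$O = 68$ ($O = -2 + 70 = 68$)
$D{\left(T,B \right)} = -221$ ($D{\left(T,B \right)} = -153 - 68 = -221$)
$u = 6896$ ($u = 862 \left(\left(13 + 10\right) - 15\right) = 862 \left(23 - 15\right) = 862 \cdot 8 = 6896$)
$\frac{1}{D{\left(X,-309 \right)} + u} = \frac{1}{-221 + 6896} = \frac{1}{6675}$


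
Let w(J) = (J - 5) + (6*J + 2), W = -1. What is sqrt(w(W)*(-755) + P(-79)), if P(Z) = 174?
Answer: 2*sqrt(1931) ≈ 87.886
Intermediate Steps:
w(J) = -3 + 7*J (w(J) = (-5 + J) + (2 + 6*J) = -3 + 7*J)
sqrt(w(W)*(-755) + P(-79)) = sqrt((-3 + 7*(-1))*(-755) + 174) = sqrt((-3 - 7)*(-755) + 174) = sqrt(-10*(-755) + 174) = sqrt(7550 + 174) = sqrt(7724) = 2*sqrt(1931)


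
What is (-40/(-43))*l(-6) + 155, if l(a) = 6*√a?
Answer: 155 + 240*I*√6/43 ≈ 155.0 + 13.672*I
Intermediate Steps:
(-40/(-43))*l(-6) + 155 = (-40/(-43))*(6*√(-6)) + 155 = (-40*(-1/43))*(6*(I*√6)) + 155 = 40*(6*I*√6)/43 + 155 = 240*I*√6/43 + 155 = 155 + 240*I*√6/43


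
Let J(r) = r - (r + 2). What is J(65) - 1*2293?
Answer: -2295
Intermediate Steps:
J(r) = -2 (J(r) = r - (2 + r) = r + (-2 - r) = -2)
J(65) - 1*2293 = -2 - 1*2293 = -2 - 2293 = -2295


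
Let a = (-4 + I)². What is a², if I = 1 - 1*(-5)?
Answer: 16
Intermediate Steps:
I = 6 (I = 1 + 5 = 6)
a = 4 (a = (-4 + 6)² = 2² = 4)
a² = 4² = 16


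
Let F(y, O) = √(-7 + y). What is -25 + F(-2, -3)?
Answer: -25 + 3*I ≈ -25.0 + 3.0*I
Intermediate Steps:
-25 + F(-2, -3) = -25 + √(-7 - 2) = -25 + √(-9) = -25 + 3*I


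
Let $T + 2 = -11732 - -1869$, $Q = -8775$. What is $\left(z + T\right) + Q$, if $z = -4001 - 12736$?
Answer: $-35377$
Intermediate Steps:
$z = -16737$
$T = -9865$ ($T = -2 - 9863 = -9865$)
$\left(z + T\right) + Q = \left(-16737 - 9865\right) - 8775 = -26602 - 8775 = -35377$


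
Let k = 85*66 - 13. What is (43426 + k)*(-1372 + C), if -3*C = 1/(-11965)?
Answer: -804760571199/11965 ≈ -6.7260e+7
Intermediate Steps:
C = 1/35895 (C = -⅓/(-11965) = -⅓*(-1/11965) = 1/35895 ≈ 2.7859e-5)
k = 5597 (k = 5610 - 13 = 5597)
(43426 + k)*(-1372 + C) = (43426 + 5597)*(-1372 + 1/35895) = 49023*(-49247939/35895) = -804760571199/11965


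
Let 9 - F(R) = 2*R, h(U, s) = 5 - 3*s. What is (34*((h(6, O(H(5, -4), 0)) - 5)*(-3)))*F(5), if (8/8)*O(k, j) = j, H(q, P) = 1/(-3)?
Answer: 0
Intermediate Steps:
H(q, P) = -1/3
O(k, j) = j
F(R) = 9 - 2*R
(34*((h(6, O(H(5, -4), 0)) - 5)*(-3)))*F(5) = (34*(((5 - 3*0) - 5)*(-3)))*(9 - 2*5) = (34*(((5 + 0) - 5)*(-3)))*(9 - 10) = (34*((5 - 5)*(-3)))*(-1) = (34*(0*(-3)))*(-1) = (34*0)*(-1) = 0*(-1) = 0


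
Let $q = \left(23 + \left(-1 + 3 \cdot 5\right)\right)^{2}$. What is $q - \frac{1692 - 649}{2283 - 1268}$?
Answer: $\frac{198356}{145} \approx 1368.0$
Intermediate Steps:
$q = 1369$ ($q = \left(23 + \left(-1 + 15\right)\right)^{2} = \left(23 + 14\right)^{2} = 37^{2} = 1369$)
$q - \frac{1692 - 649}{2283 - 1268} = 1369 - \frac{1692 - 649}{2283 - 1268} = 1369 - \frac{1043}{1015} = 1369 - 1043 \cdot \frac{1}{1015} = 1369 - \frac{149}{145} = \frac{198356}{145}$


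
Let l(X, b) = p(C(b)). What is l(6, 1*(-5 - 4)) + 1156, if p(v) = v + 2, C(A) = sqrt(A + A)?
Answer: 1158 + 3*I*sqrt(2) ≈ 1158.0 + 4.2426*I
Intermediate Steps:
C(A) = sqrt(2)*sqrt(A) (C(A) = sqrt(2*A) = sqrt(2)*sqrt(A))
p(v) = 2 + v
l(X, b) = 2 + sqrt(2)*sqrt(b)
l(6, 1*(-5 - 4)) + 1156 = (2 + sqrt(2)*sqrt(1*(-5 - 4))) + 1156 = (2 + sqrt(2)*sqrt(1*(-9))) + 1156 = (2 + sqrt(2)*sqrt(-9)) + 1156 = (2 + sqrt(2)*(3*I)) + 1156 = (2 + 3*I*sqrt(2)) + 1156 = 1158 + 3*I*sqrt(2)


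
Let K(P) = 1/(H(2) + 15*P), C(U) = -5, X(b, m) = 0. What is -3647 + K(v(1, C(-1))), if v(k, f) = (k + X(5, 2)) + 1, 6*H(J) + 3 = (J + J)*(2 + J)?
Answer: -703865/193 ≈ -3647.0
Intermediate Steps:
H(J) = -½ + J*(2 + J)/3 (H(J) = -½ + ((J + J)*(2 + J))/6 = -½ + ((2*J)*(2 + J))/6 = -½ + (2*J*(2 + J))/6 = -½ + J*(2 + J)/3)
v(k, f) = 1 + k (v(k, f) = (k + 0) + 1 = k + 1 = 1 + k)
K(P) = 1/(13/6 + 15*P) (K(P) = 1/((-½ + (⅓)*2² + (⅔)*2) + 15*P) = 1/((-½ + (⅓)*4 + 4/3) + 15*P) = 1/((-½ + 4/3 + 4/3) + 15*P) = 1/(13/6 + 15*P))
-3647 + K(v(1, C(-1))) = -3647 + 6/(13 + 90*(1 + 1)) = -3647 + 6/(13 + 90*2) = -3647 + 6/(13 + 180) = -3647 + 6/193 = -703865/193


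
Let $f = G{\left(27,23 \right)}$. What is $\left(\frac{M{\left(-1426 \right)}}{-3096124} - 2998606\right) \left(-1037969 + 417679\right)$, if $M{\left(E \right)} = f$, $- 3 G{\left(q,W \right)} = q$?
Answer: $\frac{2879403549092304575}{1548062} \approx 1.86 \cdot 10^{12}$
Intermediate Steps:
$G{\left(q,W \right)} = - \frac{q}{3}$
$f = -9$ ($f = \left(- \frac{1}{3}\right) 27 = -9$)
$M{\left(E \right)} = -9$
$\left(\frac{M{\left(-1426 \right)}}{-3096124} - 2998606\right) \left(-1037969 + 417679\right) = \left(- \frac{9}{-3096124} - 2998606\right) \left(-1037969 + 417679\right) = \left(\left(-9\right) \left(- \frac{1}{3096124}\right) - 2998606\right) \left(-620290\right) = \left(\frac{9}{3096124} - 2998606\right) \left(-620290\right) = \left(- \frac{9284056003135}{3096124}\right) \left(-620290\right) = \frac{2879403549092304575}{1548062}$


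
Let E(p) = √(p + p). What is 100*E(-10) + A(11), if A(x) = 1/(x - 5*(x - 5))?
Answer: -1/19 + 200*I*√5 ≈ -0.052632 + 447.21*I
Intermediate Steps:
E(p) = √2*√p (E(p) = √(2*p) = √2*√p)
A(x) = 1/(25 - 4*x) (A(x) = 1/(x - 5*(-5 + x)) = 1/(x + (25 - 5*x)) = 1/(25 - 4*x))
100*E(-10) + A(11) = 100*(√2*√(-10)) - 1/(-25 + 4*11) = 100*(√2*(I*√10)) - 1/(-25 + 44) = 100*(2*I*√5) - 1/19 = 200*I*√5 - 1*1/19 = 200*I*√5 - 1/19 = -1/19 + 200*I*√5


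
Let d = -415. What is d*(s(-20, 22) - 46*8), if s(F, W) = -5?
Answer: 154795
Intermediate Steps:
d*(s(-20, 22) - 46*8) = -415*(-5 - 46*8) = -415*(-5 - 368) = -415*(-373) = 154795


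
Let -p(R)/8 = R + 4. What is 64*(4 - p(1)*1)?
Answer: 2816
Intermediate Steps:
p(R) = -32 - 8*R (p(R) = -8*(R + 4) = -8*(4 + R) = -32 - 8*R)
64*(4 - p(1)*1) = 64*(4 - (-32 - 8*1)*1) = 64*(4 - (-32 - 8)*1) = 64*(4 - 1*(-40)*1) = 64*(4 + 40*1) = 64*(4 + 40) = 64*44 = 2816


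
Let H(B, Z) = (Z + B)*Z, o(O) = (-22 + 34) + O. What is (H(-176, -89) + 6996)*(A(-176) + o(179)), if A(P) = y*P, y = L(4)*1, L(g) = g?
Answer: -15688053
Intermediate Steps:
o(O) = 12 + O
y = 4 (y = 4*1 = 4)
A(P) = 4*P
H(B, Z) = Z*(B + Z) (H(B, Z) = (B + Z)*Z = Z*(B + Z))
(H(-176, -89) + 6996)*(A(-176) + o(179)) = (-89*(-176 - 89) + 6996)*(4*(-176) + (12 + 179)) = (-89*(-265) + 6996)*(-704 + 191) = (23585 + 6996)*(-513) = 30581*(-513) = -15688053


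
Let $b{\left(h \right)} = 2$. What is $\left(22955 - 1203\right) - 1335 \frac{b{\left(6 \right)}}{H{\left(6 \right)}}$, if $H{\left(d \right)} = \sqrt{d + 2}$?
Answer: $21752 - \frac{1335 \sqrt{2}}{2} \approx 20808.0$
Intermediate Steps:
$H{\left(d \right)} = \sqrt{2 + d}$
$\left(22955 - 1203\right) - 1335 \frac{b{\left(6 \right)}}{H{\left(6 \right)}} = \left(22955 - 1203\right) - 1335 \frac{2}{\sqrt{2 + 6}} = 21752 - 1335 \frac{2}{\sqrt{8}} = 21752 - 1335 \frac{2}{2 \sqrt{2}} = 21752 - 1335 \cdot 2 \frac{\sqrt{2}}{4} = 21752 - 1335 \frac{\sqrt{2}}{2} = 21752 - \frac{1335 \sqrt{2}}{2}$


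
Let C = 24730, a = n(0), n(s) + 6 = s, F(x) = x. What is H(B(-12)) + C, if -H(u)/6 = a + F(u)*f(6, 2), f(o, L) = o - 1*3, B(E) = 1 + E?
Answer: 24964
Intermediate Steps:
n(s) = -6 + s
f(o, L) = -3 + o (f(o, L) = o - 3 = -3 + o)
a = -6 (a = -6 + 0 = -6)
H(u) = 36 - 18*u (H(u) = -6*(-6 + u*(-3 + 6)) = -6*(-6 + u*3) = -6*(-6 + 3*u) = 36 - 18*u)
H(B(-12)) + C = (36 - 18*(1 - 12)) + 24730 = (36 - 18*(-11)) + 24730 = (36 + 198) + 24730 = 234 + 24730 = 24964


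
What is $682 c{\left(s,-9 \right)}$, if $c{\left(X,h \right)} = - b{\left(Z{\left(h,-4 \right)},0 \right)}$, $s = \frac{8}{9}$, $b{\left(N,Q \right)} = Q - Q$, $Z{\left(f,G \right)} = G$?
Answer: $0$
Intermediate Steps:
$b{\left(N,Q \right)} = 0$
$s = \frac{8}{9}$ ($s = 8 \cdot \frac{1}{9} = \frac{8}{9} \approx 0.88889$)
$c{\left(X,h \right)} = 0$ ($c{\left(X,h \right)} = \left(-1\right) 0 = 0$)
$682 c{\left(s,-9 \right)} = 682 \cdot 0 = 0$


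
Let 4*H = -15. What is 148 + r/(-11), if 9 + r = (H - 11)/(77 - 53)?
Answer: 157211/1056 ≈ 148.87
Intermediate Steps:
H = -15/4 (H = (¼)*(-15) = -15/4 ≈ -3.7500)
r = -923/96 (r = -9 + (-15/4 - 11)/(77 - 53) = -9 - 59/4/24 = -9 - 59/4*1/24 = -9 - 59/96 = -923/96 ≈ -9.6146)
148 + r/(-11) = 148 - 923/96/(-11) = 148 - 1/11*(-923/96) = 148 + 923/1056 = 157211/1056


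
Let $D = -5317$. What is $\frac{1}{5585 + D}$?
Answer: $\frac{1}{268} \approx 0.0037313$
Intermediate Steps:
$\frac{1}{5585 + D} = \frac{1}{5585 - 5317} = \frac{1}{268}$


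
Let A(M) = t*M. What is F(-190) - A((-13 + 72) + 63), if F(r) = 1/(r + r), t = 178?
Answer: -8252081/380 ≈ -21716.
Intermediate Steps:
F(r) = 1/(2*r)
A(M) = 178*M
F(-190) - A((-13 + 72) + 63) = (½)/(-190) - 178*((-13 + 72) + 63) = (½)*(-1/190) - 178*(59 + 63) = -1/380 - 178*122 = -1/380 - 1*21716 = -1/380 - 21716 = -8252081/380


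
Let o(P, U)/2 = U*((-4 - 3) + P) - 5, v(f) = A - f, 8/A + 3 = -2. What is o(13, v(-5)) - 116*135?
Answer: -78146/5 ≈ -15629.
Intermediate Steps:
A = -8/5 (A = 8/(-3 - 2) = 8/(-5) = 8*(-1/5) = -8/5 ≈ -1.6000)
v(f) = -8/5 - f
o(P, U) = -10 + 2*U*(-7 + P) (o(P, U) = 2*(U*((-4 - 3) + P) - 5) = 2*(U*(-7 + P) - 5) = 2*(-5 + U*(-7 + P)) = -10 + 2*U*(-7 + P))
o(13, v(-5)) - 116*135 = (-10 - 14*(-8/5 - 1*(-5)) + 2*13*(-8/5 - 1*(-5))) - 116*135 = (-10 - 14*(-8/5 + 5) + 2*13*(-8/5 + 5)) - 15660 = (-10 - 14*17/5 + 2*13*(17/5)) - 15660 = (-10 - 238/5 + 442/5) - 15660 = 154/5 - 15660 = -78146/5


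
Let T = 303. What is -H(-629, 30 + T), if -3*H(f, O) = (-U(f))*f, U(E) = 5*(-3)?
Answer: -3145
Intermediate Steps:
U(E) = -15
H(f, O) = -5*f (H(f, O) = -(-1*(-15))*f/3 = -5*f)
-H(-629, 30 + T) = -(-5)*(-629) = -1*3145 = -3145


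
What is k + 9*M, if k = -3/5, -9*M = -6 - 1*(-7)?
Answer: -8/5 ≈ -1.6000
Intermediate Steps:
M = -⅑ (M = -(-6 - 1*(-7))/9 = -(-6 + 7)/9 = -⅑*1 = -⅑ ≈ -0.11111)
k = -⅗ (k = -3*⅕ = -⅗ ≈ -0.60000)
k + 9*M = -⅗ + 9*(-⅑) = -⅗ - 1 = -8/5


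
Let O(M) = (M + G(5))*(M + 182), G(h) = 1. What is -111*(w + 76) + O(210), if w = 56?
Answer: 68060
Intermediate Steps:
O(M) = (1 + M)*(182 + M) (O(M) = (M + 1)*(M + 182) = (1 + M)*(182 + M))
-111*(w + 76) + O(210) = -111*(56 + 76) + (182 + 210**2 + 183*210) = -111*132 + (182 + 44100 + 38430) = -14652 + 82712 = 68060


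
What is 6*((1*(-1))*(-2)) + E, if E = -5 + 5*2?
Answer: 17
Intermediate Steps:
E = 5 (E = -5 + 10 = 5)
6*((1*(-1))*(-2)) + E = 6*((1*(-1))*(-2)) + 5 = 6*(-1*(-2)) + 5 = 6*2 + 5 = 12 + 5 = 17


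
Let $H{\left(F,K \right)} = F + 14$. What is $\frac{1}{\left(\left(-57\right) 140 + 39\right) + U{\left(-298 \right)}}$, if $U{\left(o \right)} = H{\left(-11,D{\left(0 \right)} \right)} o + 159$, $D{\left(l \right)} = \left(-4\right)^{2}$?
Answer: $- \frac{1}{8676} \approx -0.00011526$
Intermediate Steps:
$D{\left(l \right)} = 16$
$H{\left(F,K \right)} = 14 + F$
$U{\left(o \right)} = 159 + 3 o$ ($U{\left(o \right)} = \left(14 - 11\right) o + 159 = 3 o + 159 = 159 + 3 o$)
$\frac{1}{\left(\left(-57\right) 140 + 39\right) + U{\left(-298 \right)}} = \frac{1}{\left(\left(-57\right) 140 + 39\right) + \left(159 + 3 \left(-298\right)\right)} = \frac{1}{\left(-7980 + 39\right) + \left(159 - 894\right)} = \frac{1}{-7941 - 735} = \frac{1}{-8676} = - \frac{1}{8676}$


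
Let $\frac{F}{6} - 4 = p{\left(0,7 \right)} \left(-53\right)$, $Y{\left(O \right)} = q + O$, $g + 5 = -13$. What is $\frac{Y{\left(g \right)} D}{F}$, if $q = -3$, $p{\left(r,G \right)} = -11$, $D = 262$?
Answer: $- \frac{917}{587} \approx -1.5622$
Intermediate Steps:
$g = -18$ ($g = -5 - 13 = -18$)
$Y{\left(O \right)} = -3 + O$
$F = 3522$ ($F = 24 + 6 \left(\left(-11\right) \left(-53\right)\right) = 24 + 6 \cdot 583 = 24 + 3498 = 3522$)
$\frac{Y{\left(g \right)} D}{F} = \frac{\left(-3 - 18\right) 262}{3522} = \left(-21\right) 262 \cdot \frac{1}{3522} = \left(-5502\right) \frac{1}{3522} = - \frac{917}{587}$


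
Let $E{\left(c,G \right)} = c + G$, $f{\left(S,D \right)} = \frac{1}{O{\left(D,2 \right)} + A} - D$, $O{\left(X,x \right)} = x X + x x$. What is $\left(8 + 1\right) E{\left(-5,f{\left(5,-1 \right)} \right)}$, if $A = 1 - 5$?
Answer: $- \frac{81}{2} \approx -40.5$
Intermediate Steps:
$A = -4$ ($A = 1 - 5 = -4$)
$O{\left(X,x \right)} = x^{2} + X x$ ($O{\left(X,x \right)} = X x + x^{2} = x^{2} + X x$)
$f{\left(S,D \right)} = \frac{1}{2 D} - D$ ($f{\left(S,D \right)} = \frac{1}{2 \left(D + 2\right) - 4} - D = \frac{1}{2 \left(2 + D\right) - 4} - D = \frac{1}{\left(4 + 2 D\right) - 4} - D = \frac{1}{2 D} - D$)
$E{\left(c,G \right)} = G + c$
$\left(8 + 1\right) E{\left(-5,f{\left(5,-1 \right)} \right)} = \left(8 + 1\right) \left(\left(\frac{1}{2 \left(-1\right)} - -1\right) - 5\right) = 9 \left(\left(\frac{1}{2} \left(-1\right) + 1\right) - 5\right) = 9 \left(\left(- \frac{1}{2} + 1\right) - 5\right) = 9 \left(\frac{1}{2} - 5\right) = 9 \left(- \frac{9}{2}\right) = - \frac{81}{2}$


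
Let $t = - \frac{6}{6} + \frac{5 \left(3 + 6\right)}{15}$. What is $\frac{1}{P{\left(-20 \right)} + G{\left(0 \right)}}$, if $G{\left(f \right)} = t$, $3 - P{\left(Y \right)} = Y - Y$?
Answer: $\frac{1}{5} \approx 0.2$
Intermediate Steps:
$P{\left(Y \right)} = 3$ ($P{\left(Y \right)} = 3 - \left(Y - Y\right) = 3 - 0 = 3 + 0 = 3$)
$t = 2$ ($t = \left(-6\right) \frac{1}{6} + 5 \cdot 9 \cdot \frac{1}{15} = -1 + 45 \cdot \frac{1}{15} = -1 + 3 = 2$)
$G{\left(f \right)} = 2$
$\frac{1}{P{\left(-20 \right)} + G{\left(0 \right)}} = \frac{1}{3 + 2} = \frac{1}{5}$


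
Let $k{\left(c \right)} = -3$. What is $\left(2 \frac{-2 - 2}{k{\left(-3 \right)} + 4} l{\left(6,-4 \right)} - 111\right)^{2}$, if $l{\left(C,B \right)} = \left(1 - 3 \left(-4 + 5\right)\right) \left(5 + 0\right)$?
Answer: $961$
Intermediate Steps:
$l{\left(C,B \right)} = -10$ ($l{\left(C,B \right)} = \left(1 - 3\right) 5 = \left(-2\right) 5 = -10$)
$\left(2 \frac{-2 - 2}{k{\left(-3 \right)} + 4} l{\left(6,-4 \right)} - 111\right)^{2} = \left(2 \frac{-2 - 2}{-3 + 4} \left(-10\right) - 111\right)^{2} = \left(2 \left(- \frac{4}{1}\right) \left(-10\right) - 111\right)^{2} = \left(2 \left(\left(-4\right) 1\right) \left(-10\right) - 111\right)^{2} = \left(2 \left(-4\right) \left(-10\right) - 111\right)^{2} = \left(\left(-8\right) \left(-10\right) - 111\right)^{2} = \left(80 - 111\right)^{2} = \left(-31\right)^{2} = 961$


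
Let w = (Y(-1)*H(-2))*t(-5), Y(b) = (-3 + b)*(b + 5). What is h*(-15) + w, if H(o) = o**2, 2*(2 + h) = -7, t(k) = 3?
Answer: -219/2 ≈ -109.50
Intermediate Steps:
Y(b) = (-3 + b)*(5 + b)
h = -11/2 (h = -2 + (1/2)*(-7) = -2 - 7/2 = -11/2 ≈ -5.5000)
w = -192 (w = ((-15 + (-1)**2 + 2*(-1))*(-2)**2)*3 = ((-15 + 1 - 2)*4)*3 = -16*4*3 = -64*3 = -192)
h*(-15) + w = -11/2*(-15) - 192 = 165/2 - 192 = -219/2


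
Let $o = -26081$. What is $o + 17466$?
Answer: $-8615$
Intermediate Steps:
$o + 17466 = -26081 + 17466 = -8615$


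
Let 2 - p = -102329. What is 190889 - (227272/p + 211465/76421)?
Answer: 1492758279916612/7820237351 ≈ 1.9088e+5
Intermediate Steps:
p = 102331 (p = 2 - 1*(-102329) = 2 + 102329 = 102331)
190889 - (227272/p + 211465/76421) = 190889 - (227272/102331 + 211465/76421) = 190889 - 1*39007778427/7820237351 = 190889 - 39007778427/7820237351 = 1492758279916612/7820237351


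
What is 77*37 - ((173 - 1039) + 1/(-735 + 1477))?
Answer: 2756529/742 ≈ 3715.0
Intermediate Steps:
77*37 - ((173 - 1039) + 1/(-735 + 1477)) = 2849 - (-866 + 1/742) = 2849 - 1*(-642571/742) = 2849 + 642571/742 = 2756529/742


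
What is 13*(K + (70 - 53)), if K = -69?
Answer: -676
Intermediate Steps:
13*(K + (70 - 53)) = 13*(-69 + (70 - 53)) = 13*(-69 + 17) = 13*(-52) = -676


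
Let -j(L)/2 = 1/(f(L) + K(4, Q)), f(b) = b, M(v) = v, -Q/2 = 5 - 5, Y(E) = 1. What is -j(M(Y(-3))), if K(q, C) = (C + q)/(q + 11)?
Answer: 30/19 ≈ 1.5789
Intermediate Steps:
Q = 0 (Q = -2*(5 - 5) = -2*0 = 0)
K(q, C) = (C + q)/(11 + q)
j(L) = -2/(4/15 + L) (j(L) = -2/(L + (0 + 4)/(11 + 4)) = -2/(L + 4/15) = -2/(4/15 + L))
-j(M(Y(-3))) = -(-30)/(4 + 15*1) = -(-30)/(4 + 15) = -(-30)/19 = -1*(-30/19) = 30/19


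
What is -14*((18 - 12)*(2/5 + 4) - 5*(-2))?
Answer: -2548/5 ≈ -509.60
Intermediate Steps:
-14*((18 - 12)*(2/5 + 4) - 5*(-2)) = -14*(6*(2*(⅕) + 4) + 10) = -14*(6*(⅖ + 4) + 10) = -14*(6*(22/5) + 10) = -14*(132/5 + 10) = -14*182/5 = -2548/5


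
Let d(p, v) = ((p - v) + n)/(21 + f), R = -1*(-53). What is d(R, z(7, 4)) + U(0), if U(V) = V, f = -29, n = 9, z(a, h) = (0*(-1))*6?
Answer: -31/4 ≈ -7.7500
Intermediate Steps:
z(a, h) = 0 (z(a, h) = 0*6 = 0)
R = 53
d(p, v) = -9/8 - p/8 + v/8 (d(p, v) = ((p - v) + 9)/(21 - 29) = (9 + p - v)/(-8) = (9 + p - v)*(-⅛) = -9/8 - p/8 + v/8)
d(R, z(7, 4)) + U(0) = (-9/8 - ⅛*53 + (⅛)*0) + 0 = (-9/8 - 53/8 + 0) + 0 = -31/4 + 0 = -31/4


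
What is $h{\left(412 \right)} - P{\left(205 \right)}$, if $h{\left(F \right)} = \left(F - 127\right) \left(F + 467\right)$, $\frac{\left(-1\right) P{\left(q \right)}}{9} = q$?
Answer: $252360$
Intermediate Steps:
$P{\left(q \right)} = - 9 q$
$h{\left(F \right)} = \left(-127 + F\right) \left(467 + F\right)$
$h{\left(412 \right)} - P{\left(205 \right)} = \left(-59309 + 412^{2} + 340 \cdot 412\right) - \left(-9\right) 205 = \left(-59309 + 169744 + 140080\right) - -1845 = 250515 + 1845 = 252360$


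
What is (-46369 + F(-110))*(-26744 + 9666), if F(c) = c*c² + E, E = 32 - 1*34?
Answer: 23522741938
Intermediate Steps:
E = -2 (E = 32 - 34 = -2)
F(c) = -2 + c³ (F(c) = c*c² - 2 = c³ - 2 = -2 + c³)
(-46369 + F(-110))*(-26744 + 9666) = (-46369 + (-2 + (-110)³))*(-26744 + 9666) = (-46369 + (-2 - 1331000))*(-17078) = (-46369 - 1331002)*(-17078) = -1377371*(-17078) = 23522741938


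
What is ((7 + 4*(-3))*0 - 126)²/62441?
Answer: 15876/62441 ≈ 0.25426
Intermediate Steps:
((7 + 4*(-3))*0 - 126)²/62441 = ((7 - 12)*0 - 126)²*(1/62441) = (-5*0 - 126)²*(1/62441) = (0 - 126)²*(1/62441) = (-126)²*(1/62441) = 15876*(1/62441) = 15876/62441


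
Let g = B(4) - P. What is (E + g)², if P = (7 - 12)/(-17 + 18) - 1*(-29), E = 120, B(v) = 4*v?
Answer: 12544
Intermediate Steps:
P = 24 (P = -5/1 + 29 = -5*1 + 29 = -5 + 29 = 24)
g = -8 (g = 4*4 - 1*24 = 16 - 24 = -8)
(E + g)² = (120 - 8)² = 112² = 12544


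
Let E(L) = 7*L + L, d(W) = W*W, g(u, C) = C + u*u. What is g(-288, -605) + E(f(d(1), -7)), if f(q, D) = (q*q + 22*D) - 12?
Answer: 81019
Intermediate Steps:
g(u, C) = C + u**2
d(W) = W**2
f(q, D) = -12 + q**2 + 22*D (f(q, D) = (q**2 + 22*D) - 12 = -12 + q**2 + 22*D)
E(L) = 8*L
g(-288, -605) + E(f(d(1), -7)) = (-605 + (-288)**2) + 8*(-12 + (1**2)**2 + 22*(-7)) = (-605 + 82944) + 8*(-12 + 1**2 - 154) = 82339 + 8*(-12 + 1 - 154) = 82339 + 8*(-165) = 82339 - 1320 = 81019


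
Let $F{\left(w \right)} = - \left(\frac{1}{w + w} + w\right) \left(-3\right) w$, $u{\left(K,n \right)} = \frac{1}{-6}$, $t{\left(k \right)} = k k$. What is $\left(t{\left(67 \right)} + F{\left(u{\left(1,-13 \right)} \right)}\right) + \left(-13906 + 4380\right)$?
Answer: $- \frac{60425}{12} \approx -5035.4$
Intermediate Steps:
$t{\left(k \right)} = k^{2}$
$u{\left(K,n \right)} = - \frac{1}{6}$
$F{\left(w \right)} = w \left(3 w + \frac{3}{2 w}\right)$ ($F{\left(w \right)} = - \left(\frac{1}{2 w} + w\right) \left(-3\right) w = - \left(w + \frac{1}{2 w}\right) \left(-3\right) w = - (- 3 w - \frac{3}{2 w}) w = \left(3 w + \frac{3}{2 w}\right) w = w \left(3 w + \frac{3}{2 w}\right)$)
$\left(t{\left(67 \right)} + F{\left(u{\left(1,-13 \right)} \right)}\right) + \left(-13906 + 4380\right) = \left(67^{2} + \left(\frac{3}{2} + 3 \left(- \frac{1}{6}\right)^{2}\right)\right) + \left(-13906 + 4380\right) = \left(4489 + \left(\frac{3}{2} + 3 \cdot \frac{1}{36}\right)\right) - 9526 = \left(4489 + \left(\frac{3}{2} + \frac{1}{12}\right)\right) - 9526 = \left(4489 + \frac{19}{12}\right) - 9526 = \frac{53887}{12} - 9526 = - \frac{60425}{12}$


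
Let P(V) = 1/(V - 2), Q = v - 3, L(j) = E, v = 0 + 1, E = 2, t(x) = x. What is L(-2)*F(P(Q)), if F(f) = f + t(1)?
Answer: 3/2 ≈ 1.5000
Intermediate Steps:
v = 1
L(j) = 2
Q = -2 (Q = 1 - 3 = -2)
P(V) = 1/(-2 + V)
F(f) = 1 + f (F(f) = f + 1 = 1 + f)
L(-2)*F(P(Q)) = 2*(1 + 1/(-2 - 2)) = 2*(1 + 1/(-4)) = 2*(1 - ¼) = 2*(¾) = 3/2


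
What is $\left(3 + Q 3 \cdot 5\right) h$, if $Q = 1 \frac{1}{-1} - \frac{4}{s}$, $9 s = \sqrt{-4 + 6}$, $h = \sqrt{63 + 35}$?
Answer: $-3780 - 84 \sqrt{2} \approx -3898.8$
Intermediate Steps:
$h = 7 \sqrt{2}$ ($h = \sqrt{98} = 7 \sqrt{2} \approx 9.8995$)
$s = \frac{\sqrt{2}}{9}$ ($s = \frac{\sqrt{-4 + 6}}{9} = \frac{\sqrt{2}}{9} \approx 0.15713$)
$Q = -1 - 18 \sqrt{2}$ ($Q = 1 \frac{1}{-1} - \frac{4}{\frac{1}{9} \sqrt{2}} = 1 \left(-1\right) - 4 \frac{9 \sqrt{2}}{2} = -1 - 18 \sqrt{2} \approx -26.456$)
$\left(3 + Q 3 \cdot 5\right) h = \left(3 + \left(-1 - 18 \sqrt{2}\right) 3 \cdot 5\right) 7 \sqrt{2} = \left(3 + \left(-3 - 54 \sqrt{2}\right) 5\right) 7 \sqrt{2} = \left(3 - \left(15 + 270 \sqrt{2}\right)\right) 7 \sqrt{2} = \left(-12 - 270 \sqrt{2}\right) 7 \sqrt{2} = 7 \sqrt{2} \left(-12 - 270 \sqrt{2}\right)$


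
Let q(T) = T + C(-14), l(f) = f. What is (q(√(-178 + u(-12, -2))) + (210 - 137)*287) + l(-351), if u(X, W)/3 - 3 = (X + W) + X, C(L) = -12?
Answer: 20588 + I*√247 ≈ 20588.0 + 15.716*I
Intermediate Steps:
u(X, W) = 9 + 3*W + 6*X (u(X, W) = 9 + 3*((X + W) + X) = 9 + 3*((W + X) + X) = 9 + 3*(W + 2*X) = 9 + (3*W + 6*X) = 9 + 3*W + 6*X)
q(T) = -12 + T (q(T) = T - 12 = -12 + T)
(q(√(-178 + u(-12, -2))) + (210 - 137)*287) + l(-351) = ((-12 + √(-178 + (9 + 3*(-2) + 6*(-12)))) + (210 - 137)*287) - 351 = ((-12 + √(-178 + (9 - 6 - 72))) + 73*287) - 351 = ((-12 + √(-178 - 69)) + 20951) - 351 = ((-12 + √(-247)) + 20951) - 351 = ((-12 + I*√247) + 20951) - 351 = (20939 + I*√247) - 351 = 20588 + I*√247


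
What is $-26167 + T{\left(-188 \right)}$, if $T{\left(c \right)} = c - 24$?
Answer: $-26379$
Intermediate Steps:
$T{\left(c \right)} = -24 + c$ ($T{\left(c \right)} = c - 24 = -24 + c$)
$-26167 + T{\left(-188 \right)} = -26167 - 212 = -26379$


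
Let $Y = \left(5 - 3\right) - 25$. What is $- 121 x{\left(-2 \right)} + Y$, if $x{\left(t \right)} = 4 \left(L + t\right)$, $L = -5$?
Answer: $3365$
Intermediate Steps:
$x{\left(t \right)} = -20 + 4 t$ ($x{\left(t \right)} = 4 \left(-5 + t\right) = -20 + 4 t$)
$Y = -23$ ($Y = \left(5 - 3\right) - 25 = 2 - 25 = -23$)
$- 121 x{\left(-2 \right)} + Y = - 121 \left(-20 + 4 \left(-2\right)\right) - 23 = - 121 \left(-20 - 8\right) - 23 = \left(-121\right) \left(-28\right) - 23 = 3388 - 23 = 3365$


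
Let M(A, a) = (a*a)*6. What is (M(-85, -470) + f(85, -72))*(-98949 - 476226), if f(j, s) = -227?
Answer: -762206380275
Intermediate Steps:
M(A, a) = 6*a² (M(A, a) = a²*6 = 6*a²)
(M(-85, -470) + f(85, -72))*(-98949 - 476226) = (6*(-470)² - 227)*(-98949 - 476226) = (6*220900 - 227)*(-575175) = (1325400 - 227)*(-575175) = 1325173*(-575175) = -762206380275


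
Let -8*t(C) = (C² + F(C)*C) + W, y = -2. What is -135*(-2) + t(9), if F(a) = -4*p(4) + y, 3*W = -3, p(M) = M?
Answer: 1121/4 ≈ 280.25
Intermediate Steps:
W = -1 (W = (⅓)*(-3) = -1)
F(a) = -18 (F(a) = -4*4 - 2 = -16 - 2 = -18)
t(C) = ⅛ - C²/8 + 9*C/4 (t(C) = -((C² - 18*C) - 1)/8 = -(-1 + C² - 18*C)/8 = ⅛ - C²/8 + 9*C/4)
-135*(-2) + t(9) = -135*(-2) + (⅛ - ⅛*9² + (9/4)*9) = 270 + (⅛ - ⅛*81 + 81/4) = 270 + (⅛ - 81/8 + 81/4) = 270 + 41/4 = 1121/4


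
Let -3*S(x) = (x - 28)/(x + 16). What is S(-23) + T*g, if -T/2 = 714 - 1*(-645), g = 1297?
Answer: -24676739/7 ≈ -3.5252e+6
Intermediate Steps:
S(x) = -(-28 + x)/(3*(16 + x)) (S(x) = -(x - 28)/(3*(x + 16)) = -(-28 + x)/(3*(16 + x)))
T = -2718 (T = -2*(714 - 1*(-645)) = -2*(714 + 645) = -2*1359 = -2718)
S(-23) + T*g = (28 - 1*(-23))/(3*(16 - 23)) - 2718*1297 = (1/3)*(28 + 23)/(-7) - 3525246 = (1/3)*(-1/7)*51 - 3525246 = -17/7 - 3525246 = -24676739/7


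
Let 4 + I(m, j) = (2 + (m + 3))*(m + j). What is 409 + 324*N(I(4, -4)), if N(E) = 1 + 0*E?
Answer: 733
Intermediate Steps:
I(m, j) = -4 + (5 + m)*(j + m) (I(m, j) = -4 + (2 + (m + 3))*(m + j) = -4 + (2 + (3 + m))*(j + m) = -4 + (5 + m)*(j + m))
N(E) = 1 (N(E) = 1 + 0 = 1)
409 + 324*N(I(4, -4)) = 409 + 324*1 = 409 + 324 = 733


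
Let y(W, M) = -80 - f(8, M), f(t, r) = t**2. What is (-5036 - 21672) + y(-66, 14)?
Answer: -26852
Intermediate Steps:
y(W, M) = -144 (y(W, M) = -80 - 1*8**2 = -80 - 1*64 = -80 - 64 = -144)
(-5036 - 21672) + y(-66, 14) = (-5036 - 21672) - 144 = -26708 - 144 = -26852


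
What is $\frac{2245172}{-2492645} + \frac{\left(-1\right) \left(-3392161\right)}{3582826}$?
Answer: $\frac{411392539773}{8930713314770} \approx 0.046065$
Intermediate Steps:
$\frac{2245172}{-2492645} + \frac{\left(-1\right) \left(-3392161\right)}{3582826} = 2245172 \left(- \frac{1}{2492645}\right) + 3392161 \cdot \frac{1}{3582826} = - \frac{2245172}{2492645} + \frac{3392161}{3582826} = \frac{411392539773}{8930713314770}$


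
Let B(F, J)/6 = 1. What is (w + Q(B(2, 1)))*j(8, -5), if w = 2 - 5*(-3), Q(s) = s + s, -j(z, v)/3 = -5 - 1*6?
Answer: 957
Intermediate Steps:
B(F, J) = 6 (B(F, J) = 6*1 = 6)
j(z, v) = 33 (j(z, v) = -3*(-5 - 1*6) = -3*(-5 - 6) = -3*(-11) = 33)
Q(s) = 2*s
w = 17 (w = 2 + 15 = 17)
(w + Q(B(2, 1)))*j(8, -5) = (17 + 2*6)*33 = (17 + 12)*33 = 29*33 = 957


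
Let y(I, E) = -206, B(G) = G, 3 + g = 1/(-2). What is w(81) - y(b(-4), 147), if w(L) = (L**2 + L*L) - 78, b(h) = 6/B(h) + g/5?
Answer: 13250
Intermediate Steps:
g = -7/2 (g = -3 + 1/(-2) = -3 - 1/2 = -7/2 ≈ -3.5000)
b(h) = -7/10 + 6/h (b(h) = 6/h - 7/2/5 = 6/h - 7/2*1/5 = 6/h - 7/10 = -7/10 + 6/h)
w(L) = -78 + 2*L**2 (w(L) = (L**2 + L**2) - 78 = 2*L**2 - 78 = -78 + 2*L**2)
w(81) - y(b(-4), 147) = (-78 + 2*81**2) - 1*(-206) = (-78 + 2*6561) + 206 = (-78 + 13122) + 206 = 13044 + 206 = 13250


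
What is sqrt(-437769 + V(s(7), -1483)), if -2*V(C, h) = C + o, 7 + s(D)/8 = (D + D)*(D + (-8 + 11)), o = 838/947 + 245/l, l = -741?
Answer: I*sqrt(863314631476582038)/1403454 ≈ 662.04*I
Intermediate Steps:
o = 388943/701727 (o = 838/947 + 245/(-741) = 838*(1/947) + 245*(-1/741) = 838/947 - 245/741 = 388943/701727 ≈ 0.55427)
s(D) = -56 + 16*D*(3 + D) (s(D) = -56 + 8*((D + D)*(D + (-8 + 11))) = -56 + 8*((2*D)*(D + 3)) = -56 + 8*((2*D)*(3 + D)) = -56 + 8*(2*D*(3 + D)) = -56 + 16*D*(3 + D))
V(C, h) = -388943/1403454 - C/2 (V(C, h) = -(C + 388943/701727)/2 = -(388943/701727 + C)/2 = -388943/1403454 - C/2)
sqrt(-437769 + V(s(7), -1483)) = sqrt(-437769 + (-388943/1403454 - (-56 + 16*7**2 + 48*7)/2)) = sqrt(-437769 + (-388943/1403454 - (-56 + 16*49 + 336)/2)) = sqrt(-437769 + (-388943/1403454 - (-56 + 784 + 336)/2)) = sqrt(-437769 + (-388943/1403454 - 1/2*1064)) = sqrt(-437769 + (-388943/1403454 - 532)) = sqrt(-437769 - 747026471/1403454) = sqrt(-615135680597/1403454) = I*sqrt(863314631476582038)/1403454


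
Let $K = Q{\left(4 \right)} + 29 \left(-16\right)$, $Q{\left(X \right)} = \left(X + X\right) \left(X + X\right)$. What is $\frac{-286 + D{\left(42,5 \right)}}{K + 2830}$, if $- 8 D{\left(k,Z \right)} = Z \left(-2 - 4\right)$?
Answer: $- \frac{1129}{9720} \approx -0.11615$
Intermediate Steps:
$D{\left(k,Z \right)} = \frac{3 Z}{4}$ ($D{\left(k,Z \right)} = - \frac{Z \left(-2 - 4\right)}{8} = - \frac{Z \left(-6\right)}{8} = - \frac{\left(-6\right) Z}{8} = \frac{3 Z}{4}$)
$Q{\left(X \right)} = 4 X^{2}$ ($Q{\left(X \right)} = 2 X 2 X = 4 X^{2}$)
$K = -400$ ($K = 4 \cdot 4^{2} + 29 \left(-16\right) = 4 \cdot 16 - 464 = 64 - 464 = -400$)
$\frac{-286 + D{\left(42,5 \right)}}{K + 2830} = \frac{-286 + \frac{3}{4} \cdot 5}{-400 + 2830} = \frac{-286 + \frac{15}{4}}{2430} = \left(- \frac{1129}{4}\right) \frac{1}{2430} = - \frac{1129}{9720}$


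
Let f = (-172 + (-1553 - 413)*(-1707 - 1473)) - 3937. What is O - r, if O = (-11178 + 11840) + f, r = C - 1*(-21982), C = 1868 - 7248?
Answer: 6231831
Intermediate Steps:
C = -5380
f = 6247771 (f = (-172 - 1966*(-3180)) - 3937 = (-172 + 6251880) - 3937 = 6251708 - 3937 = 6247771)
r = 16602 (r = -5380 - 1*(-21982) = -5380 + 21982 = 16602)
O = 6248433 (O = (-11178 + 11840) + 6247771 = 662 + 6247771 = 6248433)
O - r = 6248433 - 1*16602 = 6248433 - 16602 = 6231831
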